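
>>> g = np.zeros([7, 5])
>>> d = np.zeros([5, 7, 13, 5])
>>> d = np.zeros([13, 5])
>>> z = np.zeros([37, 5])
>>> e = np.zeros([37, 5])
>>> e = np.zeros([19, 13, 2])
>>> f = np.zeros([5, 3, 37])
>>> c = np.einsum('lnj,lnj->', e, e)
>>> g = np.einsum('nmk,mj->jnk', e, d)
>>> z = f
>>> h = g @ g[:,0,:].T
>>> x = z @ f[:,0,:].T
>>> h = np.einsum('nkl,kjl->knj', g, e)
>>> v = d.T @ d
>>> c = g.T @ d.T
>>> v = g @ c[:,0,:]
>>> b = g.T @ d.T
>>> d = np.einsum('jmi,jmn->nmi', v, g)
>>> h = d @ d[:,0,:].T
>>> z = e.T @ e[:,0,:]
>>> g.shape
(5, 19, 2)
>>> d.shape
(2, 19, 13)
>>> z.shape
(2, 13, 2)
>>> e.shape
(19, 13, 2)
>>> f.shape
(5, 3, 37)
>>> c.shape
(2, 19, 13)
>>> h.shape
(2, 19, 2)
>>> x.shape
(5, 3, 5)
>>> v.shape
(5, 19, 13)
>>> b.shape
(2, 19, 13)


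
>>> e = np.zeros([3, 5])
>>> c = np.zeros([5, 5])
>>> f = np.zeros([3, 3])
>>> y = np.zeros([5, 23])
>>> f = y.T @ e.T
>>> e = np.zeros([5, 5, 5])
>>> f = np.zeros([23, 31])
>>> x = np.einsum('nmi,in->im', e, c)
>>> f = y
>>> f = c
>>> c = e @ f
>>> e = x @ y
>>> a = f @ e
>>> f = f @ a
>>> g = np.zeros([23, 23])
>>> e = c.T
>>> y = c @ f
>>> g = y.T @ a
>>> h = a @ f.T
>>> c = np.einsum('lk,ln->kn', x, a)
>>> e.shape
(5, 5, 5)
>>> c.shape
(5, 23)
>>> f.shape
(5, 23)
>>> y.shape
(5, 5, 23)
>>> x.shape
(5, 5)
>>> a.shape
(5, 23)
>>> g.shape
(23, 5, 23)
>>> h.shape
(5, 5)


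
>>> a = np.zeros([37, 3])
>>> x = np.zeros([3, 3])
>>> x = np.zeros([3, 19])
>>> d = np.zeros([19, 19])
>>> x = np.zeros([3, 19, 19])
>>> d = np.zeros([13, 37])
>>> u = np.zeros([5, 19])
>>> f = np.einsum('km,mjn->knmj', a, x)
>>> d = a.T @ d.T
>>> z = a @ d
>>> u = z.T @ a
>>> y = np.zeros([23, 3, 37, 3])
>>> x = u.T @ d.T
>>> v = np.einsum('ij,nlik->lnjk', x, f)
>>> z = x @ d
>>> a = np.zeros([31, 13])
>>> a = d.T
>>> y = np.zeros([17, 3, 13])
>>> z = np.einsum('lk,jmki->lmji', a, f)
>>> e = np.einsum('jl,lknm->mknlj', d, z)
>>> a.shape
(13, 3)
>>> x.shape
(3, 3)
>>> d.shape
(3, 13)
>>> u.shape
(13, 3)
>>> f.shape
(37, 19, 3, 19)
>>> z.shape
(13, 19, 37, 19)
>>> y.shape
(17, 3, 13)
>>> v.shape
(19, 37, 3, 19)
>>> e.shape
(19, 19, 37, 13, 3)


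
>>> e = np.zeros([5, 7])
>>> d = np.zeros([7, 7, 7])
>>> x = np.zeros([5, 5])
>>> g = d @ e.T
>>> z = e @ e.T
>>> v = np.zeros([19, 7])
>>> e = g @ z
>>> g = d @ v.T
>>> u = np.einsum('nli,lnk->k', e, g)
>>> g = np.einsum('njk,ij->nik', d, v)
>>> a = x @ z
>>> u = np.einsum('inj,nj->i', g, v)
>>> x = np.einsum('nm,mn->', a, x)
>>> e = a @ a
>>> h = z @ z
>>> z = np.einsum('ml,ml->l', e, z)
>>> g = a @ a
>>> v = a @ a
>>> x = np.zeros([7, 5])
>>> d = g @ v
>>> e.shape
(5, 5)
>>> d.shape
(5, 5)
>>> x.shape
(7, 5)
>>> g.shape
(5, 5)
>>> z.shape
(5,)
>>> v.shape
(5, 5)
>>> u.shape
(7,)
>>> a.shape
(5, 5)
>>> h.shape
(5, 5)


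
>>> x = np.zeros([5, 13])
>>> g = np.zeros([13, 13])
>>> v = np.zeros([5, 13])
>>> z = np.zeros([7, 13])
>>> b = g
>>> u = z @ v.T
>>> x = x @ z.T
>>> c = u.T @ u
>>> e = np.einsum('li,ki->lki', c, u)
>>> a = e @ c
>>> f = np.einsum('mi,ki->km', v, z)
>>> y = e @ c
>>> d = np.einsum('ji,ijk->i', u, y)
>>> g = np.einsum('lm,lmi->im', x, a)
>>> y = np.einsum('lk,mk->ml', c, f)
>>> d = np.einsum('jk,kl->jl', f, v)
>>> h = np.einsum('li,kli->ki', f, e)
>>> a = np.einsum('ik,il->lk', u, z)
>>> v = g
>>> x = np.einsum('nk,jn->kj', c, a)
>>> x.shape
(5, 13)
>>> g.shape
(5, 7)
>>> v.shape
(5, 7)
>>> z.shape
(7, 13)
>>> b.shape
(13, 13)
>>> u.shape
(7, 5)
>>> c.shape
(5, 5)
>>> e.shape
(5, 7, 5)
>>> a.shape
(13, 5)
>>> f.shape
(7, 5)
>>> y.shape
(7, 5)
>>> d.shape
(7, 13)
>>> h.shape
(5, 5)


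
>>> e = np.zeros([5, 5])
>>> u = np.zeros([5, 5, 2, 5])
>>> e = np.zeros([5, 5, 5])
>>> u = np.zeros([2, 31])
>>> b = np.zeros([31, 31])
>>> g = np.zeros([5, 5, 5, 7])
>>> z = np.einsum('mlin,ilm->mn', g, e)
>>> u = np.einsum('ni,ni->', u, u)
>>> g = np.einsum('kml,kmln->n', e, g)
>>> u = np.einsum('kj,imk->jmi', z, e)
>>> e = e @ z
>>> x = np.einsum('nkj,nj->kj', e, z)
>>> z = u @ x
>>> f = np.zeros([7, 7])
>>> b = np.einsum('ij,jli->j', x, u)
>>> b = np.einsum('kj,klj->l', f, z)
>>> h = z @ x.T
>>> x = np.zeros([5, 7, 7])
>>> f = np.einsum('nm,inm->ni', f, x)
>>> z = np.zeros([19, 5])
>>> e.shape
(5, 5, 7)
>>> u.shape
(7, 5, 5)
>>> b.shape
(5,)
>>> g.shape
(7,)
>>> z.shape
(19, 5)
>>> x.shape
(5, 7, 7)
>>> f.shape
(7, 5)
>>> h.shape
(7, 5, 5)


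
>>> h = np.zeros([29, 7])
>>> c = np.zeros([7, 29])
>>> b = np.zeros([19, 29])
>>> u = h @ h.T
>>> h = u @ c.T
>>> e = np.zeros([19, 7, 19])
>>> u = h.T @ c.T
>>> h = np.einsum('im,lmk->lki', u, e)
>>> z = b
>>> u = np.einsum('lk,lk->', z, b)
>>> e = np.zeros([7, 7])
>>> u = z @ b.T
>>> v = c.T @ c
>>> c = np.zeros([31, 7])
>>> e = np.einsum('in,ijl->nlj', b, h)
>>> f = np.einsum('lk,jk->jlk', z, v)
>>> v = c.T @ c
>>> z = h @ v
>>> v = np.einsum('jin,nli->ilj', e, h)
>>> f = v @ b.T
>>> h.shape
(19, 19, 7)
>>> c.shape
(31, 7)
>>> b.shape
(19, 29)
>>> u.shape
(19, 19)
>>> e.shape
(29, 7, 19)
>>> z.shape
(19, 19, 7)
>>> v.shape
(7, 19, 29)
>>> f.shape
(7, 19, 19)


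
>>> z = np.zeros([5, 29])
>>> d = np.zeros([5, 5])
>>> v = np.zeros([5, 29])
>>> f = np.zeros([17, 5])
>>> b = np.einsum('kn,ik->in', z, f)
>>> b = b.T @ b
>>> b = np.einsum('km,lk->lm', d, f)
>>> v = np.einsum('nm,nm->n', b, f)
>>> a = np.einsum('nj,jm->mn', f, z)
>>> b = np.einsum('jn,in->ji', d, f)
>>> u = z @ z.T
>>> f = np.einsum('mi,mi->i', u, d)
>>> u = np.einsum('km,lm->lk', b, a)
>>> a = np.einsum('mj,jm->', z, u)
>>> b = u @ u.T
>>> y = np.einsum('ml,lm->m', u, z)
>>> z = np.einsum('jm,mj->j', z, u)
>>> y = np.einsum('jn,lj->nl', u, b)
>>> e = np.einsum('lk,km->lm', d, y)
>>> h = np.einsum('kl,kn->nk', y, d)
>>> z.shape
(5,)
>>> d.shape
(5, 5)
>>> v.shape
(17,)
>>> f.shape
(5,)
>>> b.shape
(29, 29)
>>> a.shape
()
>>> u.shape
(29, 5)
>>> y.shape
(5, 29)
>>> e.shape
(5, 29)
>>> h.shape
(5, 5)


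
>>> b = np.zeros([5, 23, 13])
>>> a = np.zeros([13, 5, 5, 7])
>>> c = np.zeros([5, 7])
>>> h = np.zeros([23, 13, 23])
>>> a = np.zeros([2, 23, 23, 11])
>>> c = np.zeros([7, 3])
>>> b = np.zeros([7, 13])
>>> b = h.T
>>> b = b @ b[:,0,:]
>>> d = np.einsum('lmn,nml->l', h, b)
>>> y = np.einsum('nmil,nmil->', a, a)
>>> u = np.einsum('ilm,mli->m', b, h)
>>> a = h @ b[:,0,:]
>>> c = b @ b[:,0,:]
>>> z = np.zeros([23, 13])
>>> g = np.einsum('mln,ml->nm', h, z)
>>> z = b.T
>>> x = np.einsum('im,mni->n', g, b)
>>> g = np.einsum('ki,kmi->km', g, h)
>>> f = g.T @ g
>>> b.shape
(23, 13, 23)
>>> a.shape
(23, 13, 23)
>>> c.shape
(23, 13, 23)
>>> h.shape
(23, 13, 23)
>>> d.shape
(23,)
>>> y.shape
()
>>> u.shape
(23,)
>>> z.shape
(23, 13, 23)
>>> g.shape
(23, 13)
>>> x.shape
(13,)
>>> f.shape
(13, 13)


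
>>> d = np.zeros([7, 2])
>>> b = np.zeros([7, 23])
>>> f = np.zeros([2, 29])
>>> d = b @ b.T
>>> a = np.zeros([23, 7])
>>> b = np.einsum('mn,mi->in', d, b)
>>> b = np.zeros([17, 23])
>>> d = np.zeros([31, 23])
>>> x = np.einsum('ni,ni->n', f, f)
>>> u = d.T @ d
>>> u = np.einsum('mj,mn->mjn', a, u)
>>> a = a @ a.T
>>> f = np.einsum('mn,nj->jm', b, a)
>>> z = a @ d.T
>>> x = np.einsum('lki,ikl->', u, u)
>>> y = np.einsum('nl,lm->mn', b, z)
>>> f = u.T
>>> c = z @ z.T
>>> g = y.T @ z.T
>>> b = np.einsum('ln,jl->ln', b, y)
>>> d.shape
(31, 23)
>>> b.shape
(17, 23)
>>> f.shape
(23, 7, 23)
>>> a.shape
(23, 23)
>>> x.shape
()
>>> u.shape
(23, 7, 23)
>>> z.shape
(23, 31)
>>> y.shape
(31, 17)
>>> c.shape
(23, 23)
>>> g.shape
(17, 23)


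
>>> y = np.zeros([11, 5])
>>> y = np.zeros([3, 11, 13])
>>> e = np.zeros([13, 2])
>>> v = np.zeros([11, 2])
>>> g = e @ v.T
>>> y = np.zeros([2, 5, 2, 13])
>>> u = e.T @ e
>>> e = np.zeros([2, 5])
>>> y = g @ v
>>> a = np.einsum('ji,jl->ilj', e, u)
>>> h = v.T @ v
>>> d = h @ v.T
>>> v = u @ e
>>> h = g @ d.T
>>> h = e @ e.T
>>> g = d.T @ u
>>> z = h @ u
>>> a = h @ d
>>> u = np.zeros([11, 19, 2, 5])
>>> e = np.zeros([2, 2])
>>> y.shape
(13, 2)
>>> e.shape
(2, 2)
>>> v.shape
(2, 5)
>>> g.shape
(11, 2)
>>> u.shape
(11, 19, 2, 5)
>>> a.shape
(2, 11)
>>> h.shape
(2, 2)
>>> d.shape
(2, 11)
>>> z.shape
(2, 2)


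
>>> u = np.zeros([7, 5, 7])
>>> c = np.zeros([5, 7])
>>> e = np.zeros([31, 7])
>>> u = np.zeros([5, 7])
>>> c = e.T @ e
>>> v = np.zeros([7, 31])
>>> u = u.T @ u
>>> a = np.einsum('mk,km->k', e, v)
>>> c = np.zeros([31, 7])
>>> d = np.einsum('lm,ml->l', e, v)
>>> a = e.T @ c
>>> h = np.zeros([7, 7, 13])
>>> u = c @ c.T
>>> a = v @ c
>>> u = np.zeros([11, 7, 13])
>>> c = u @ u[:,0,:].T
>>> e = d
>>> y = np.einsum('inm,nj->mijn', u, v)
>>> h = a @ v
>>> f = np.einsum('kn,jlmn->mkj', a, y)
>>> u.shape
(11, 7, 13)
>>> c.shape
(11, 7, 11)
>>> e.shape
(31,)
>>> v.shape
(7, 31)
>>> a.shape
(7, 7)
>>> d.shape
(31,)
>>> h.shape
(7, 31)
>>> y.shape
(13, 11, 31, 7)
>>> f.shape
(31, 7, 13)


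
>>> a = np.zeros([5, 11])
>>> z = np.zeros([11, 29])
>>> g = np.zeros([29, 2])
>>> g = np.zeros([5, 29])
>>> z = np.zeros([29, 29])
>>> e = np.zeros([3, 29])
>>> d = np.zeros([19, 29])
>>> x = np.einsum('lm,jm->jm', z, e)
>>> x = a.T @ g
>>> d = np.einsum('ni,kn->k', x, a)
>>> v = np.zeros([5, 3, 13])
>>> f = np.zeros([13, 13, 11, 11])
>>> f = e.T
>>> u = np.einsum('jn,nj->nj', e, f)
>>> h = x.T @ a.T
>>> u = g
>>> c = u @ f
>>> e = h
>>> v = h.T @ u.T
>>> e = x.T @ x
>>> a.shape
(5, 11)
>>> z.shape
(29, 29)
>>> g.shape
(5, 29)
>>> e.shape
(29, 29)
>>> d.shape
(5,)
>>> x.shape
(11, 29)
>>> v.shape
(5, 5)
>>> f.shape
(29, 3)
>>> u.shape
(5, 29)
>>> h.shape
(29, 5)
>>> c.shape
(5, 3)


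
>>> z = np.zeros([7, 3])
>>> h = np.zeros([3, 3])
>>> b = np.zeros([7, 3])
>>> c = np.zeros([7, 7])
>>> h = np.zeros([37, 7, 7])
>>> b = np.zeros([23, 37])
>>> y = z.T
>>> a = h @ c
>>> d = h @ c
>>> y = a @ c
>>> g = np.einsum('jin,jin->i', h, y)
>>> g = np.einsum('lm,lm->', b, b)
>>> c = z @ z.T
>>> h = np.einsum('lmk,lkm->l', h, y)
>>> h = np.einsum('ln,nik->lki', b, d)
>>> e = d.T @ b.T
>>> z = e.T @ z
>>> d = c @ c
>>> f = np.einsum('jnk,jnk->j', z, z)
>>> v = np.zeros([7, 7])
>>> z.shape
(23, 7, 3)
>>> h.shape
(23, 7, 7)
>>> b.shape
(23, 37)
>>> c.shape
(7, 7)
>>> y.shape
(37, 7, 7)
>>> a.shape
(37, 7, 7)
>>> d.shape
(7, 7)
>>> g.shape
()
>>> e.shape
(7, 7, 23)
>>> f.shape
(23,)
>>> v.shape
(7, 7)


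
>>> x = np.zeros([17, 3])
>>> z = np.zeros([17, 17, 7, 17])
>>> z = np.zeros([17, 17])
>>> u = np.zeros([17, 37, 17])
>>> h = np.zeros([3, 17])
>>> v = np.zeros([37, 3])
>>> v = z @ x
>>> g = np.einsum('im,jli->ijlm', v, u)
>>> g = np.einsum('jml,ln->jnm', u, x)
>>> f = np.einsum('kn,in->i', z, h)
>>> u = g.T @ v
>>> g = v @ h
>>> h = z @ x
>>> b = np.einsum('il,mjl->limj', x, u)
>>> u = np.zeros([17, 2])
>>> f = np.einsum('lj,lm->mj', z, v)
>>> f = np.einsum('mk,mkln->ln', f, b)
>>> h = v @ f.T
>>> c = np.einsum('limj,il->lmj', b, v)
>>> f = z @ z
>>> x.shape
(17, 3)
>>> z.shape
(17, 17)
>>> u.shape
(17, 2)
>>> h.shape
(17, 37)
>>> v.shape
(17, 3)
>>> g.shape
(17, 17)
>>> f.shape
(17, 17)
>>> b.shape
(3, 17, 37, 3)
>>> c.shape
(3, 37, 3)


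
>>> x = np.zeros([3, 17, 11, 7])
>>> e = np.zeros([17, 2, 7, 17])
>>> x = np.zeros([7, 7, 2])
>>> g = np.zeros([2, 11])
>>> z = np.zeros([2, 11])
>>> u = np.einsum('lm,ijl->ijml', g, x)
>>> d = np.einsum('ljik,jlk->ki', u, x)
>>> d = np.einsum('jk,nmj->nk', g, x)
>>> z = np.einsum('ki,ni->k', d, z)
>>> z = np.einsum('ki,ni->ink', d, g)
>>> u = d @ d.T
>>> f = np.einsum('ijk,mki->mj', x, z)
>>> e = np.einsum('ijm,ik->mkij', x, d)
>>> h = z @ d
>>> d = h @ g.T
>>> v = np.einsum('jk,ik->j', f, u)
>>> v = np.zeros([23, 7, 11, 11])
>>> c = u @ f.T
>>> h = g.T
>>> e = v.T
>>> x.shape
(7, 7, 2)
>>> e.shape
(11, 11, 7, 23)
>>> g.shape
(2, 11)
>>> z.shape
(11, 2, 7)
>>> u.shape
(7, 7)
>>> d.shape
(11, 2, 2)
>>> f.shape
(11, 7)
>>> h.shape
(11, 2)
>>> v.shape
(23, 7, 11, 11)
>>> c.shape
(7, 11)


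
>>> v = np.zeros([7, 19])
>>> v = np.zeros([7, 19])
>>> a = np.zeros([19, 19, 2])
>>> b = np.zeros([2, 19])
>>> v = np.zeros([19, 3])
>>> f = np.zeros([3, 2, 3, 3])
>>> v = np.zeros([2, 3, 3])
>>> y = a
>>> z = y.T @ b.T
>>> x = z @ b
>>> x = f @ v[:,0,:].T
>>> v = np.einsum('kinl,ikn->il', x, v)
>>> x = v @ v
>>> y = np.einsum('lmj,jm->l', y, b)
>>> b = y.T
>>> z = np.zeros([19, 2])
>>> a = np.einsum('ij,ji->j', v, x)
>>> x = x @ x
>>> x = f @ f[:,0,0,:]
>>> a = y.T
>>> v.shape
(2, 2)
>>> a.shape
(19,)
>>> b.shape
(19,)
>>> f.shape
(3, 2, 3, 3)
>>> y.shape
(19,)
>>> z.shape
(19, 2)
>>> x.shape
(3, 2, 3, 3)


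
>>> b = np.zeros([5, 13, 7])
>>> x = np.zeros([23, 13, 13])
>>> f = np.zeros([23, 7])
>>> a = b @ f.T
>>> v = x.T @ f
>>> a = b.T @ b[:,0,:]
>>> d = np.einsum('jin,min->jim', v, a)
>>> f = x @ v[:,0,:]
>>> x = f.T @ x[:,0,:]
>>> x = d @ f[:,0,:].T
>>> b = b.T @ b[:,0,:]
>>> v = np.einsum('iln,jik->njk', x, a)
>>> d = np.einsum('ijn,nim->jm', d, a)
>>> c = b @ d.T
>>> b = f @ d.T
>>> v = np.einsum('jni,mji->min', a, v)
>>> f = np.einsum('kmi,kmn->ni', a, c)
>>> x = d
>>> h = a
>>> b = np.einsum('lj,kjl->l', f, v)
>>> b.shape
(13,)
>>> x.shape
(13, 7)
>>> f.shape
(13, 7)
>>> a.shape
(7, 13, 7)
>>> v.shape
(23, 7, 13)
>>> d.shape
(13, 7)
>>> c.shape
(7, 13, 13)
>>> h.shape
(7, 13, 7)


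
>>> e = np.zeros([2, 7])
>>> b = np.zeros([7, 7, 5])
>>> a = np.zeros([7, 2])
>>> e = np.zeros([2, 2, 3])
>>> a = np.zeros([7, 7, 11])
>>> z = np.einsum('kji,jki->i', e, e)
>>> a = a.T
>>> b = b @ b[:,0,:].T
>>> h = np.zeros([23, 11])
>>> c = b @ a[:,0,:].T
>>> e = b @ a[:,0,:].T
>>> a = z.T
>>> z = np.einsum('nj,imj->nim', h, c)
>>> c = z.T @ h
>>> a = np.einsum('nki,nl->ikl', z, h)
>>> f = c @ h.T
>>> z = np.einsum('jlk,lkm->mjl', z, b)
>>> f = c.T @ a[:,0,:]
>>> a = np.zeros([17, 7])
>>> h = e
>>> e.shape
(7, 7, 11)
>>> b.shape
(7, 7, 7)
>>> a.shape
(17, 7)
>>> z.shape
(7, 23, 7)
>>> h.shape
(7, 7, 11)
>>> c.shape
(7, 7, 11)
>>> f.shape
(11, 7, 11)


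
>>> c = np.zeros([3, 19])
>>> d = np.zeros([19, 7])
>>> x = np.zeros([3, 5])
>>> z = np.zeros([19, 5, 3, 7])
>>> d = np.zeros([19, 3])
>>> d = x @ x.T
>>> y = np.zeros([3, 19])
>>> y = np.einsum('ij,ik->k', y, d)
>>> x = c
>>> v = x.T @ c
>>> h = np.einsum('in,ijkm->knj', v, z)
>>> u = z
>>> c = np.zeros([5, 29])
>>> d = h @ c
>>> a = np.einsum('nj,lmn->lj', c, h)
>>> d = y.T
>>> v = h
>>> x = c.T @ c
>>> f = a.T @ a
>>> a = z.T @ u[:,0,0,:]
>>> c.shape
(5, 29)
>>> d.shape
(3,)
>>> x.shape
(29, 29)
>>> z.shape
(19, 5, 3, 7)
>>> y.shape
(3,)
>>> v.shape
(3, 19, 5)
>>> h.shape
(3, 19, 5)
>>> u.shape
(19, 5, 3, 7)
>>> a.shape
(7, 3, 5, 7)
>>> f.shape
(29, 29)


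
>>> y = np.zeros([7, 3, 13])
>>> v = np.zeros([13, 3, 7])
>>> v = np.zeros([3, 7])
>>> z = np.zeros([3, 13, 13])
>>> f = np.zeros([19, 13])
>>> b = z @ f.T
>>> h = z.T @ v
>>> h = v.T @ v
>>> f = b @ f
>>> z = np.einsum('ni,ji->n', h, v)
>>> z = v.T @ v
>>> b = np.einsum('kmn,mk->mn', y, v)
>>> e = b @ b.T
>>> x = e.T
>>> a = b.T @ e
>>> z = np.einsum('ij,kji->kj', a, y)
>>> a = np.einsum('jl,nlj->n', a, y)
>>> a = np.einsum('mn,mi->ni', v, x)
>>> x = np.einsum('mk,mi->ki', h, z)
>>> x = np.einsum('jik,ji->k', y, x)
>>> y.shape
(7, 3, 13)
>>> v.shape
(3, 7)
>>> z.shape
(7, 3)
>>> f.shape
(3, 13, 13)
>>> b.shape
(3, 13)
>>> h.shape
(7, 7)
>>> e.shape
(3, 3)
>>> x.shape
(13,)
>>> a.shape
(7, 3)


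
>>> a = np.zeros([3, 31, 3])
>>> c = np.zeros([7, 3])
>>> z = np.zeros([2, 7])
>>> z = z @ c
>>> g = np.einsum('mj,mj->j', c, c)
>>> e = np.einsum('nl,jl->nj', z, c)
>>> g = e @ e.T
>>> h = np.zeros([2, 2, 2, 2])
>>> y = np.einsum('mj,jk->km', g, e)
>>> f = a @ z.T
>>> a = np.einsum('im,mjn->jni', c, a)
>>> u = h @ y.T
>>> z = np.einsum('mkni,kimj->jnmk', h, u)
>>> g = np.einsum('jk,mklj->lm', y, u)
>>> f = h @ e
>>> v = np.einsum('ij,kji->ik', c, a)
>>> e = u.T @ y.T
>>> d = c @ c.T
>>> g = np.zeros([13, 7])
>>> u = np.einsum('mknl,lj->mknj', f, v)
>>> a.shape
(31, 3, 7)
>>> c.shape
(7, 3)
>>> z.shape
(7, 2, 2, 2)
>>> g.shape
(13, 7)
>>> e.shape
(7, 2, 2, 7)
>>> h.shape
(2, 2, 2, 2)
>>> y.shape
(7, 2)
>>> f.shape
(2, 2, 2, 7)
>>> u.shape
(2, 2, 2, 31)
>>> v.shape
(7, 31)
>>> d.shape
(7, 7)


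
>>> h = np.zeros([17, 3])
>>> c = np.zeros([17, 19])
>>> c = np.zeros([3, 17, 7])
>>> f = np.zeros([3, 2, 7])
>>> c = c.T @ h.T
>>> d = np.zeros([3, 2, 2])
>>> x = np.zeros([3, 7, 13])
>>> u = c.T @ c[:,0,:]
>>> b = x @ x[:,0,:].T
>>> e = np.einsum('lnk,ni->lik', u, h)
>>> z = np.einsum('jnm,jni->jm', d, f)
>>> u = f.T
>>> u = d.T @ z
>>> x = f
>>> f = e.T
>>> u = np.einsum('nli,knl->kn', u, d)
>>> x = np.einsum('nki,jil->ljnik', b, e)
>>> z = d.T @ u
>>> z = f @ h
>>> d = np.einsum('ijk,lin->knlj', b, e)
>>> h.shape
(17, 3)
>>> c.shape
(7, 17, 17)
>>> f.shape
(17, 3, 17)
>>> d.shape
(3, 17, 17, 7)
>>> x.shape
(17, 17, 3, 3, 7)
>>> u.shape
(3, 2)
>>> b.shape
(3, 7, 3)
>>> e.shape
(17, 3, 17)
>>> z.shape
(17, 3, 3)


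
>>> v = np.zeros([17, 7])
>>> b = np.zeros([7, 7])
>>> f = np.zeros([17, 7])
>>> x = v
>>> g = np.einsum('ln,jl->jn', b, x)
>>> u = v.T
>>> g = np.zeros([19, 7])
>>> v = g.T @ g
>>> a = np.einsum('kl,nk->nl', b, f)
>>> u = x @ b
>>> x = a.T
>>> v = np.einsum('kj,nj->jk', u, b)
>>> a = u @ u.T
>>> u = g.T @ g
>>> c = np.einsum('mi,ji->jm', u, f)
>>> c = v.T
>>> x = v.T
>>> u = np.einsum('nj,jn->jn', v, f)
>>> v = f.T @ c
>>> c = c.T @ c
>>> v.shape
(7, 7)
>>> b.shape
(7, 7)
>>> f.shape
(17, 7)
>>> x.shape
(17, 7)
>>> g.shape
(19, 7)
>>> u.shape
(17, 7)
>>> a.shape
(17, 17)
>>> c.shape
(7, 7)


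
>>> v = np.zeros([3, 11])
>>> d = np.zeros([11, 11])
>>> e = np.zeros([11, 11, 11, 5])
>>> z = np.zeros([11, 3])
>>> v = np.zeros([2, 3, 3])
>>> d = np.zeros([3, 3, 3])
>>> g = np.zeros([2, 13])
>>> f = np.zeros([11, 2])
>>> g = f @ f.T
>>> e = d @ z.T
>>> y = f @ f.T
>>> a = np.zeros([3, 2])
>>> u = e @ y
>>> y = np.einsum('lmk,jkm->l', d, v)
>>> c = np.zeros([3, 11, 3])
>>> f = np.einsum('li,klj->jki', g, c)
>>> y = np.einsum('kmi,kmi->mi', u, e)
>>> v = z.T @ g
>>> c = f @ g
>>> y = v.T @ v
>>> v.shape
(3, 11)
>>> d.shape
(3, 3, 3)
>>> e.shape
(3, 3, 11)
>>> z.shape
(11, 3)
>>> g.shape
(11, 11)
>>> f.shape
(3, 3, 11)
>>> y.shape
(11, 11)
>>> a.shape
(3, 2)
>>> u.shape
(3, 3, 11)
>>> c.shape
(3, 3, 11)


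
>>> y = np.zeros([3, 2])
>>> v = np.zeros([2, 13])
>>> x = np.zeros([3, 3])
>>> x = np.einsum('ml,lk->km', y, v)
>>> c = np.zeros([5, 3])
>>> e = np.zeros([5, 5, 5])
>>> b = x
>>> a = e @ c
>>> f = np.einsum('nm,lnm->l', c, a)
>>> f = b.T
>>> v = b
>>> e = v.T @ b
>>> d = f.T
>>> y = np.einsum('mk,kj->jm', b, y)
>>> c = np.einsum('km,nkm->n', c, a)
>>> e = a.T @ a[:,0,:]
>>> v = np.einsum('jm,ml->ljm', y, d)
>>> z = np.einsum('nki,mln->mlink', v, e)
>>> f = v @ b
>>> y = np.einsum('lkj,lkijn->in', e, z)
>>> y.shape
(13, 2)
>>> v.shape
(3, 2, 13)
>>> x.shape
(13, 3)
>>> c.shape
(5,)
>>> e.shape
(3, 5, 3)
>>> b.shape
(13, 3)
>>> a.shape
(5, 5, 3)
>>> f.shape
(3, 2, 3)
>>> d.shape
(13, 3)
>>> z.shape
(3, 5, 13, 3, 2)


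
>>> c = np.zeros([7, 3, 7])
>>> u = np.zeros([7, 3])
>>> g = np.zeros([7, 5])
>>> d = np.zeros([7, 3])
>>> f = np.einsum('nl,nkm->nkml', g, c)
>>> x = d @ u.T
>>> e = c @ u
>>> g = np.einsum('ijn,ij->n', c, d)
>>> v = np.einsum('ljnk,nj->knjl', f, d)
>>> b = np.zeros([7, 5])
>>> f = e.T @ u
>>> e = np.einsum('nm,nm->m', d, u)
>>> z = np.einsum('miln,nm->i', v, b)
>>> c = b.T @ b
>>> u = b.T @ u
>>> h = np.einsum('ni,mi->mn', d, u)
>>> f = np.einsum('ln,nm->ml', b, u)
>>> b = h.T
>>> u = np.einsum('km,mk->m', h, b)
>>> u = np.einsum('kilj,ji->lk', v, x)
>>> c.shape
(5, 5)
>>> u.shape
(3, 5)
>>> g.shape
(7,)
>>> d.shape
(7, 3)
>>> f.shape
(3, 7)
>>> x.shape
(7, 7)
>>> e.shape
(3,)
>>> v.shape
(5, 7, 3, 7)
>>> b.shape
(7, 5)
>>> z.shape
(7,)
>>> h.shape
(5, 7)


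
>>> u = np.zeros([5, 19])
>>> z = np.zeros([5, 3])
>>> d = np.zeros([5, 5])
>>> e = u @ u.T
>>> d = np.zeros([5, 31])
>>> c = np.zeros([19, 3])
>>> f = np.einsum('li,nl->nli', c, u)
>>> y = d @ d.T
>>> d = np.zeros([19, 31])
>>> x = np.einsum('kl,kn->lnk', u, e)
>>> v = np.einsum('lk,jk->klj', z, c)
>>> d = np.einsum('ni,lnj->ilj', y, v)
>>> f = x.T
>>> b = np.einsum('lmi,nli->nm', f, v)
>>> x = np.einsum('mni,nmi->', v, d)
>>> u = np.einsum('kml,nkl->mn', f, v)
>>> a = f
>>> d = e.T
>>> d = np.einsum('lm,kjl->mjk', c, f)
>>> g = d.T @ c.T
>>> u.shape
(5, 3)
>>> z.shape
(5, 3)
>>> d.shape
(3, 5, 5)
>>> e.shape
(5, 5)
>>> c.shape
(19, 3)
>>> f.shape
(5, 5, 19)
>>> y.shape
(5, 5)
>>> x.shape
()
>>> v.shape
(3, 5, 19)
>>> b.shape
(3, 5)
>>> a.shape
(5, 5, 19)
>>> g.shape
(5, 5, 19)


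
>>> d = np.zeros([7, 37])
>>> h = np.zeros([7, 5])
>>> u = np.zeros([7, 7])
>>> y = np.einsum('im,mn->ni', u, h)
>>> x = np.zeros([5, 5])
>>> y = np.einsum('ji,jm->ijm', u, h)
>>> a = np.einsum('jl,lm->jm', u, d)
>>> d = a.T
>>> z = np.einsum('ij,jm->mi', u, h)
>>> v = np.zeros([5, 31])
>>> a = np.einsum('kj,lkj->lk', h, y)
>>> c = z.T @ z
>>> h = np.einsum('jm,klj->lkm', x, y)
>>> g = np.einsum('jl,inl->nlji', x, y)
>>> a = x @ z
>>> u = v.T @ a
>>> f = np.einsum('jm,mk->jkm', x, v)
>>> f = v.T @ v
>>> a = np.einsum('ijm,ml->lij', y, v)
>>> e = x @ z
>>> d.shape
(37, 7)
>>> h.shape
(7, 7, 5)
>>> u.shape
(31, 7)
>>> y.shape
(7, 7, 5)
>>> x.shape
(5, 5)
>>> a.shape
(31, 7, 7)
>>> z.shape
(5, 7)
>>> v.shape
(5, 31)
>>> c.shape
(7, 7)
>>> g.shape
(7, 5, 5, 7)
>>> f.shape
(31, 31)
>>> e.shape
(5, 7)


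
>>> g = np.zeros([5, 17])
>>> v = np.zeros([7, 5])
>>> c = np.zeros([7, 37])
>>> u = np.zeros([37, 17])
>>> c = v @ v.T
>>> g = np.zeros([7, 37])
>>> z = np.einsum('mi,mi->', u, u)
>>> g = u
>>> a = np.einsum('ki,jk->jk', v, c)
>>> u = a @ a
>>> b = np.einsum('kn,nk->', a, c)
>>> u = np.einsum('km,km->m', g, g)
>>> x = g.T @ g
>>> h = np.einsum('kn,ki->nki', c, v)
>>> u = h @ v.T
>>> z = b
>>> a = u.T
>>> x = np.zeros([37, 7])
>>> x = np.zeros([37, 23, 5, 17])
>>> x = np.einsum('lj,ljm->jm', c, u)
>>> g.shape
(37, 17)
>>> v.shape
(7, 5)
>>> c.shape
(7, 7)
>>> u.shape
(7, 7, 7)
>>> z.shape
()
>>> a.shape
(7, 7, 7)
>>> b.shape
()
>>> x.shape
(7, 7)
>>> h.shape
(7, 7, 5)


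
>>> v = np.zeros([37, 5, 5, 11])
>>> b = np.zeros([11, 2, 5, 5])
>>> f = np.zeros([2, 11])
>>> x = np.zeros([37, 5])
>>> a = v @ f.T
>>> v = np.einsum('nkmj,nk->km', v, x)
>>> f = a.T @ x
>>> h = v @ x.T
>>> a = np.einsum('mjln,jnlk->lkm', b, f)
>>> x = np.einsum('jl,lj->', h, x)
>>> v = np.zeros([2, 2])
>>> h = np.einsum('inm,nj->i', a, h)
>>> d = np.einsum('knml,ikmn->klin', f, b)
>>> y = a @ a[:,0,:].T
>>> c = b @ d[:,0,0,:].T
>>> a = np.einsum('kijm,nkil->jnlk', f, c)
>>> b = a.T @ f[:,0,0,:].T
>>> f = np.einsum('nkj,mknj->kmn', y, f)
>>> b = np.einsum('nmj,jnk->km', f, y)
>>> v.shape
(2, 2)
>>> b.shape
(5, 2)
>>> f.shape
(5, 2, 5)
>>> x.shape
()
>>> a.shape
(5, 11, 2, 2)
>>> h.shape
(5,)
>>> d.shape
(2, 5, 11, 5)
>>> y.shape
(5, 5, 5)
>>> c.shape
(11, 2, 5, 2)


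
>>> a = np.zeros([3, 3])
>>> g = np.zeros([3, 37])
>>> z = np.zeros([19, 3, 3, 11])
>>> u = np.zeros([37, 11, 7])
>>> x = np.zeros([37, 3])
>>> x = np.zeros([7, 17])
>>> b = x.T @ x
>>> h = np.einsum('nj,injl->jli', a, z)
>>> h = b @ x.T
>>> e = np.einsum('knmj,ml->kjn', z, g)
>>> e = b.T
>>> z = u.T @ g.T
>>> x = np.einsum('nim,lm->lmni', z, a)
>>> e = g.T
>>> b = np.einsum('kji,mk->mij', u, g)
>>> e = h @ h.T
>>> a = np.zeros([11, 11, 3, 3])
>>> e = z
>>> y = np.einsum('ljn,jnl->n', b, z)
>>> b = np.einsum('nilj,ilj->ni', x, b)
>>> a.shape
(11, 11, 3, 3)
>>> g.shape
(3, 37)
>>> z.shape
(7, 11, 3)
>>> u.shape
(37, 11, 7)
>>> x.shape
(3, 3, 7, 11)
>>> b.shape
(3, 3)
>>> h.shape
(17, 7)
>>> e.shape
(7, 11, 3)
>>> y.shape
(11,)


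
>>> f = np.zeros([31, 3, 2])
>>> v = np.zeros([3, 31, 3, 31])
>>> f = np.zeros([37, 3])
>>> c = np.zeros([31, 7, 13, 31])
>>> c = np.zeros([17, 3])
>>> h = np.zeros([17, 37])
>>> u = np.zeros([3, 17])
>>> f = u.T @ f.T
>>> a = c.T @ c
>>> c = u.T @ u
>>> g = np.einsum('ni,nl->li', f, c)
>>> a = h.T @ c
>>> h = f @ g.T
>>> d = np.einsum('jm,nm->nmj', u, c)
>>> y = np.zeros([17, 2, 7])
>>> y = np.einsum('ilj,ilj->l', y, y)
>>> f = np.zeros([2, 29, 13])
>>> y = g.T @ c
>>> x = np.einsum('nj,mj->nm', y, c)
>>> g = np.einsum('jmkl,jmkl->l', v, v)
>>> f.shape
(2, 29, 13)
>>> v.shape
(3, 31, 3, 31)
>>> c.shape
(17, 17)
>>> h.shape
(17, 17)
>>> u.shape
(3, 17)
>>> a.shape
(37, 17)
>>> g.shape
(31,)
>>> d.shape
(17, 17, 3)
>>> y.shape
(37, 17)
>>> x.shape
(37, 17)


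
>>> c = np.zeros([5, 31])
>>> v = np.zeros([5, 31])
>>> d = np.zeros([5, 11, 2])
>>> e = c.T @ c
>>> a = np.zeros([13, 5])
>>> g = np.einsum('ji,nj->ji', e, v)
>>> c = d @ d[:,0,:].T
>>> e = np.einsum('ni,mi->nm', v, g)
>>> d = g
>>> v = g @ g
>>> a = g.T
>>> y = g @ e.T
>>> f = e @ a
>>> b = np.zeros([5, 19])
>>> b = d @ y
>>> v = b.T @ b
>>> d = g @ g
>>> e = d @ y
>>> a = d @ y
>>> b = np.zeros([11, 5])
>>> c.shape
(5, 11, 5)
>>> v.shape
(5, 5)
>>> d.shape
(31, 31)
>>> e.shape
(31, 5)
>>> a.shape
(31, 5)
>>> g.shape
(31, 31)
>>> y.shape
(31, 5)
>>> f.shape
(5, 31)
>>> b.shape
(11, 5)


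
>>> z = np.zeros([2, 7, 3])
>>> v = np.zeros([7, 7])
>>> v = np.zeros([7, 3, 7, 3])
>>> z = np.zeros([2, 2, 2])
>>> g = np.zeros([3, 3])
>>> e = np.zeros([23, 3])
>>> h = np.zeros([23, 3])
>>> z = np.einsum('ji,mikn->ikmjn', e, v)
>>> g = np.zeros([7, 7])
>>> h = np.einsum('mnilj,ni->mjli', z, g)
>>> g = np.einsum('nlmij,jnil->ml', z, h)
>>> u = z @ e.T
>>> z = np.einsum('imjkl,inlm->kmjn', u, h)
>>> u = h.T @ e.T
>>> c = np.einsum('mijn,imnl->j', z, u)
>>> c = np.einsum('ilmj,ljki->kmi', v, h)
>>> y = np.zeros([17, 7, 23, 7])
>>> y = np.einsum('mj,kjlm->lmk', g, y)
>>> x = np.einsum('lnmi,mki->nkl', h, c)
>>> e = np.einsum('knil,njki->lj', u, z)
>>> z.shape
(23, 7, 7, 3)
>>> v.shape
(7, 3, 7, 3)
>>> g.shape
(7, 7)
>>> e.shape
(23, 7)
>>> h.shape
(3, 3, 23, 7)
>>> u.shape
(7, 23, 3, 23)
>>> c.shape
(23, 7, 7)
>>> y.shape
(23, 7, 17)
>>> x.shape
(3, 7, 3)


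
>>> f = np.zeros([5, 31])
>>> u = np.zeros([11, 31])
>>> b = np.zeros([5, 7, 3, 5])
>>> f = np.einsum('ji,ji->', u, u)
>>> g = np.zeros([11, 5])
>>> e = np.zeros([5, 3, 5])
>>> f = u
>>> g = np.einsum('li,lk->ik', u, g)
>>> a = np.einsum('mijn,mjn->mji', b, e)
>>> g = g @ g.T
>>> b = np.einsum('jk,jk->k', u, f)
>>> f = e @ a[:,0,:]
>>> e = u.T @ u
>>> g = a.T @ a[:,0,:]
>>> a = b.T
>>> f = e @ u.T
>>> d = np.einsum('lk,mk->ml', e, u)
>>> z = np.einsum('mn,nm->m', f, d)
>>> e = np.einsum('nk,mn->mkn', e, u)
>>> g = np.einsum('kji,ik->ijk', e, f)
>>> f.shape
(31, 11)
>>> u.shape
(11, 31)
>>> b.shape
(31,)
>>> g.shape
(31, 31, 11)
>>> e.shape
(11, 31, 31)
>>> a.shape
(31,)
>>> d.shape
(11, 31)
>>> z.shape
(31,)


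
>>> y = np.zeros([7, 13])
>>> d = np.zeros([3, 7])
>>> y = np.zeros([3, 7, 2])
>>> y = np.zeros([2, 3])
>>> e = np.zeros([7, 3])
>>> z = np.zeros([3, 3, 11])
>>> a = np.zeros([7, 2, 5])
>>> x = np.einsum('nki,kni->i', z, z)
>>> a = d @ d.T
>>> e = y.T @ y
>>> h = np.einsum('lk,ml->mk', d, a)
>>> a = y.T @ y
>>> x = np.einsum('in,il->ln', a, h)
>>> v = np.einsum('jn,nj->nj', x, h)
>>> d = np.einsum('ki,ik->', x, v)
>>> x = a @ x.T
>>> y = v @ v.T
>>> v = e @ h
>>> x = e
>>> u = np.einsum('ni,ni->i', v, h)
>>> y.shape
(3, 3)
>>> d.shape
()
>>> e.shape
(3, 3)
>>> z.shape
(3, 3, 11)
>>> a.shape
(3, 3)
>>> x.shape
(3, 3)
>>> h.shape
(3, 7)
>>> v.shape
(3, 7)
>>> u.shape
(7,)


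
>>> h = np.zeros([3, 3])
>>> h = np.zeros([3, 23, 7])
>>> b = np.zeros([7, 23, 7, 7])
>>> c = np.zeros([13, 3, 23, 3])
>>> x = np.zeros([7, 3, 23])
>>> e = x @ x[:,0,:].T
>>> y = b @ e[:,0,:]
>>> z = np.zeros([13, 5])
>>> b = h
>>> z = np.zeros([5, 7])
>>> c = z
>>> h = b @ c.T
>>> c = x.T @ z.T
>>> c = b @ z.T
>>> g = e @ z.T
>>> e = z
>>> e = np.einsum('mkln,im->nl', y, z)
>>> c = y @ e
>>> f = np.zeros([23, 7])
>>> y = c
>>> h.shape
(3, 23, 5)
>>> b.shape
(3, 23, 7)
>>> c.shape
(7, 23, 7, 7)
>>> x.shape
(7, 3, 23)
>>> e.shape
(7, 7)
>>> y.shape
(7, 23, 7, 7)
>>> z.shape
(5, 7)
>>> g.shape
(7, 3, 5)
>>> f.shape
(23, 7)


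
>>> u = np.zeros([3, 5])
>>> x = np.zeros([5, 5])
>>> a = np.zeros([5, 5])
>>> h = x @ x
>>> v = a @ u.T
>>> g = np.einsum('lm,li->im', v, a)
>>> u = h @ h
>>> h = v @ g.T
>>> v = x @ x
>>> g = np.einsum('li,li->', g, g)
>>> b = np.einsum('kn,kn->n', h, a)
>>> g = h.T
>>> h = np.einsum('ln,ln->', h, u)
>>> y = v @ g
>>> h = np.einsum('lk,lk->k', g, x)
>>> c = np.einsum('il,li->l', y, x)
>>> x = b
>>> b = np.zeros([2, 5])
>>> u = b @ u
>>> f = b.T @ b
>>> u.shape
(2, 5)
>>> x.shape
(5,)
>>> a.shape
(5, 5)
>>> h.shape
(5,)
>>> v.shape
(5, 5)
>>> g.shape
(5, 5)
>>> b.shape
(2, 5)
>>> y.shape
(5, 5)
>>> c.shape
(5,)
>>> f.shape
(5, 5)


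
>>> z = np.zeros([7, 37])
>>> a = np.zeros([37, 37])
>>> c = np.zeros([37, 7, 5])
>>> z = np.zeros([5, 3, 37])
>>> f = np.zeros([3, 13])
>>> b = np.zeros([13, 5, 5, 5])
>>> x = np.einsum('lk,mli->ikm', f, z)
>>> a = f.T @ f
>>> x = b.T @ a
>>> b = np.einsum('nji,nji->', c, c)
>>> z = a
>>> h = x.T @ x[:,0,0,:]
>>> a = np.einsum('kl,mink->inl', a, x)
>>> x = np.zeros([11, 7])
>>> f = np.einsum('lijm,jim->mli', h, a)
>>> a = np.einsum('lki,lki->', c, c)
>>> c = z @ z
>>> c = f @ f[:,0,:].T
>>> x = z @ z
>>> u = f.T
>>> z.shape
(13, 13)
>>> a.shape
()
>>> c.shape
(13, 13, 13)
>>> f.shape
(13, 13, 5)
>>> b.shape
()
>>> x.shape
(13, 13)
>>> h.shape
(13, 5, 5, 13)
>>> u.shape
(5, 13, 13)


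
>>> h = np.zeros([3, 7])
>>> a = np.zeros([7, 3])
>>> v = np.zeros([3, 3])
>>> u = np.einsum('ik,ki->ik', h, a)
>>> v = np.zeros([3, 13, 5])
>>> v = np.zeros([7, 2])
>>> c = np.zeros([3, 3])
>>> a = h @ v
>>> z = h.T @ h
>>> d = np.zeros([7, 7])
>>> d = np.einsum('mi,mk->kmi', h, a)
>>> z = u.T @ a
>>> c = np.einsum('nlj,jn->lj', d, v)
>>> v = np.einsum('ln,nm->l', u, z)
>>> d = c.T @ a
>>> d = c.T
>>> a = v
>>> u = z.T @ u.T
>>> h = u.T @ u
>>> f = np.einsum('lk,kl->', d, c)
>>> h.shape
(3, 3)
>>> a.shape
(3,)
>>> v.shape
(3,)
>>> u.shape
(2, 3)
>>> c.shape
(3, 7)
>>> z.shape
(7, 2)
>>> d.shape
(7, 3)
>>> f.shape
()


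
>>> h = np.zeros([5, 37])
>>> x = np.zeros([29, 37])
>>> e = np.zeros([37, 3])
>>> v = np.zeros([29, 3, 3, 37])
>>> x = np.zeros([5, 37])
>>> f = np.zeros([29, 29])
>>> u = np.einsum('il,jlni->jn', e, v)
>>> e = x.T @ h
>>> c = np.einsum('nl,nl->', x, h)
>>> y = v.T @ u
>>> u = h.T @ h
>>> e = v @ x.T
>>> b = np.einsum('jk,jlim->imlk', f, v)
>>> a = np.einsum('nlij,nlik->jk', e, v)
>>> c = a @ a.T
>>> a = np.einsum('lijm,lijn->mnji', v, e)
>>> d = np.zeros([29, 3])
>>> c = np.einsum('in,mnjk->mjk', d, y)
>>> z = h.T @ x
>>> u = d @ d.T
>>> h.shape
(5, 37)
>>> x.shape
(5, 37)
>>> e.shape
(29, 3, 3, 5)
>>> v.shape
(29, 3, 3, 37)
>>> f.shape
(29, 29)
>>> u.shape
(29, 29)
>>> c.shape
(37, 3, 3)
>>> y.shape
(37, 3, 3, 3)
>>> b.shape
(3, 37, 3, 29)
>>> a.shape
(37, 5, 3, 3)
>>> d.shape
(29, 3)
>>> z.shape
(37, 37)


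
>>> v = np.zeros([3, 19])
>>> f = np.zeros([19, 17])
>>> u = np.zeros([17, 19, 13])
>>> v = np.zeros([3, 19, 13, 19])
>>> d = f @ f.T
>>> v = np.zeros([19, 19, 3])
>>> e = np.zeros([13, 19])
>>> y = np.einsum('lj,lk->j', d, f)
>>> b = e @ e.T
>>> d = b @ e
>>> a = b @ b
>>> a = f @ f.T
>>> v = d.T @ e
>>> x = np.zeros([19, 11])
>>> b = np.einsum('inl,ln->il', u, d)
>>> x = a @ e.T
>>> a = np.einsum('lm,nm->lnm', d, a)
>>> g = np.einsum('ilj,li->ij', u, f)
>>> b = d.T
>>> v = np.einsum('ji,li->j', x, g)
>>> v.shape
(19,)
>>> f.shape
(19, 17)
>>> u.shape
(17, 19, 13)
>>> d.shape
(13, 19)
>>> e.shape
(13, 19)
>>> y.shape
(19,)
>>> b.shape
(19, 13)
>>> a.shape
(13, 19, 19)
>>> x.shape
(19, 13)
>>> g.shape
(17, 13)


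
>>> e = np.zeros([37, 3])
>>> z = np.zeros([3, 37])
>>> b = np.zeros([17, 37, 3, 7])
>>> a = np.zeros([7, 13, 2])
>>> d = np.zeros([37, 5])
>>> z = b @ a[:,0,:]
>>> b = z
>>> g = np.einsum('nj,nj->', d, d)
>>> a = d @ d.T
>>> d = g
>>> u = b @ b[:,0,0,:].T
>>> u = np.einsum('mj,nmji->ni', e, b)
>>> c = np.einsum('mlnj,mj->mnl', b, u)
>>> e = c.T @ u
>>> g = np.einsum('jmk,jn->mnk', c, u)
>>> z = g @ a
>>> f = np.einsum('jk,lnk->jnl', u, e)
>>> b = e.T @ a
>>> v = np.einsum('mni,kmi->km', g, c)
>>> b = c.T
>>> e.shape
(37, 3, 2)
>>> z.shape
(3, 2, 37)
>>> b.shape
(37, 3, 17)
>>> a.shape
(37, 37)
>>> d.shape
()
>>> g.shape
(3, 2, 37)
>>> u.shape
(17, 2)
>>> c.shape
(17, 3, 37)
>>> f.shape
(17, 3, 37)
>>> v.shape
(17, 3)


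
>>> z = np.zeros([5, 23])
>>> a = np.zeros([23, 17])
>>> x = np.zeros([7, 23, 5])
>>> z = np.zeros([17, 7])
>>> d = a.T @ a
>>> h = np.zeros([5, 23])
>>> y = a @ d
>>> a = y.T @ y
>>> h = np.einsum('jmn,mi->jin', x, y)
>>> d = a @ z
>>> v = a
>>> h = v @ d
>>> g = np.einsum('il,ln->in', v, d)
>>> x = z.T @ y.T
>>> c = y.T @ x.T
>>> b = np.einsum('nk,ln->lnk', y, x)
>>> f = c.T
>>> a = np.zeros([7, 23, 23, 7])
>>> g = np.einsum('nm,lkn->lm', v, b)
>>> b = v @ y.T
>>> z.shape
(17, 7)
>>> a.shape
(7, 23, 23, 7)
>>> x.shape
(7, 23)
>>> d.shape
(17, 7)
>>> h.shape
(17, 7)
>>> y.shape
(23, 17)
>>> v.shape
(17, 17)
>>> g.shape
(7, 17)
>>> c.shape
(17, 7)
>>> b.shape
(17, 23)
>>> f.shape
(7, 17)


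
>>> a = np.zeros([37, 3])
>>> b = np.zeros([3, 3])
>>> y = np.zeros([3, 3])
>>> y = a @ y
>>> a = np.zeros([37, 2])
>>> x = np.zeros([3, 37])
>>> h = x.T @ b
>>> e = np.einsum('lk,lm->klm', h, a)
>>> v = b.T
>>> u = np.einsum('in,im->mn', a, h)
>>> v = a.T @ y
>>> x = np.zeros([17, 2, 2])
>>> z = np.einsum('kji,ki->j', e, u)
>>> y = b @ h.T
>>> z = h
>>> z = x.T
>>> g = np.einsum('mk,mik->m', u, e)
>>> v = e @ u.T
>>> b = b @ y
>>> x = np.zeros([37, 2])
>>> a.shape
(37, 2)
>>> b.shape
(3, 37)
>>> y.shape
(3, 37)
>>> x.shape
(37, 2)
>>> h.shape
(37, 3)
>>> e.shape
(3, 37, 2)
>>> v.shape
(3, 37, 3)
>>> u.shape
(3, 2)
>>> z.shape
(2, 2, 17)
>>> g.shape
(3,)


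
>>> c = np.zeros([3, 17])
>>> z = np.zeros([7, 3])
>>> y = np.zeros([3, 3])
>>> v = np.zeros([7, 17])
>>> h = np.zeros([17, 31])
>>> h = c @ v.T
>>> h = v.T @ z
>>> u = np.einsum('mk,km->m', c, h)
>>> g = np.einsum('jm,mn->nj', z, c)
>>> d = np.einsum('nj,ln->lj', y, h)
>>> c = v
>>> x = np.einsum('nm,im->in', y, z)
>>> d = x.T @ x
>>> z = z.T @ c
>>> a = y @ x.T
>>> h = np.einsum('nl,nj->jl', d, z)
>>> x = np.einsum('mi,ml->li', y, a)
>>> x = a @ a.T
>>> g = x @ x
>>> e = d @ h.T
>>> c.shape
(7, 17)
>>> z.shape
(3, 17)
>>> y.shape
(3, 3)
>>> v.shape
(7, 17)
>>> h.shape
(17, 3)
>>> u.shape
(3,)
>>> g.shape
(3, 3)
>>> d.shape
(3, 3)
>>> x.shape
(3, 3)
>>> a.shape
(3, 7)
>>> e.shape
(3, 17)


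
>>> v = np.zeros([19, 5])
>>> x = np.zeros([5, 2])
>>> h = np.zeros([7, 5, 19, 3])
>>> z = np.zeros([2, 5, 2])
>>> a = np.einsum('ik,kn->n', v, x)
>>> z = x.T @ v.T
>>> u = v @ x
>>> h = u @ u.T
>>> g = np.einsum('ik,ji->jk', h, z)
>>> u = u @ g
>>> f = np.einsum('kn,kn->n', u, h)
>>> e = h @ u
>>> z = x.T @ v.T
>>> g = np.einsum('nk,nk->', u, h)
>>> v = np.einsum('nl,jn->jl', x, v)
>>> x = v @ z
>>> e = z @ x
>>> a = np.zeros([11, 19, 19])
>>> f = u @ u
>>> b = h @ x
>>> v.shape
(19, 2)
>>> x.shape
(19, 19)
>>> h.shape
(19, 19)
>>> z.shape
(2, 19)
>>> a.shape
(11, 19, 19)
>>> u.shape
(19, 19)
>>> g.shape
()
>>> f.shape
(19, 19)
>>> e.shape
(2, 19)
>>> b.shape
(19, 19)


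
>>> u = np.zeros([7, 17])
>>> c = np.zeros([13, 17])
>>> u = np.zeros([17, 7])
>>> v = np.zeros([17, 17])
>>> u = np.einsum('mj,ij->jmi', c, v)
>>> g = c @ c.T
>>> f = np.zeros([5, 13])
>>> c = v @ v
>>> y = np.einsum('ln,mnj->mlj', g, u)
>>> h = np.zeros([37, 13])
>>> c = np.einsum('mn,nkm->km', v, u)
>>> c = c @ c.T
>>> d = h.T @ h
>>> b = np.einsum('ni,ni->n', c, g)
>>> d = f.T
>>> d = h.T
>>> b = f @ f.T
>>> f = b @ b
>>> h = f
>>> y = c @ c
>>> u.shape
(17, 13, 17)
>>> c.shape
(13, 13)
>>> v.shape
(17, 17)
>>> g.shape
(13, 13)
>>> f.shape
(5, 5)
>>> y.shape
(13, 13)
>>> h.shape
(5, 5)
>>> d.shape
(13, 37)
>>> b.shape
(5, 5)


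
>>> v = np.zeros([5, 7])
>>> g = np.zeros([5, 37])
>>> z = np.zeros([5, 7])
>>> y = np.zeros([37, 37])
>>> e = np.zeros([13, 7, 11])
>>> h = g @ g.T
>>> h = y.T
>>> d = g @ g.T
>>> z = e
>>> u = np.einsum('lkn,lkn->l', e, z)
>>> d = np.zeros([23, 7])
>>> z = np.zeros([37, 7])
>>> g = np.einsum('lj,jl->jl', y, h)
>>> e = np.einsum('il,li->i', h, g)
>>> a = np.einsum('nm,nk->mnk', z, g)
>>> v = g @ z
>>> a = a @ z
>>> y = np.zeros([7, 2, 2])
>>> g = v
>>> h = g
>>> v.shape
(37, 7)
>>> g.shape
(37, 7)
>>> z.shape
(37, 7)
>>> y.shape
(7, 2, 2)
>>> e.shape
(37,)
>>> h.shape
(37, 7)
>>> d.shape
(23, 7)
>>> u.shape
(13,)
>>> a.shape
(7, 37, 7)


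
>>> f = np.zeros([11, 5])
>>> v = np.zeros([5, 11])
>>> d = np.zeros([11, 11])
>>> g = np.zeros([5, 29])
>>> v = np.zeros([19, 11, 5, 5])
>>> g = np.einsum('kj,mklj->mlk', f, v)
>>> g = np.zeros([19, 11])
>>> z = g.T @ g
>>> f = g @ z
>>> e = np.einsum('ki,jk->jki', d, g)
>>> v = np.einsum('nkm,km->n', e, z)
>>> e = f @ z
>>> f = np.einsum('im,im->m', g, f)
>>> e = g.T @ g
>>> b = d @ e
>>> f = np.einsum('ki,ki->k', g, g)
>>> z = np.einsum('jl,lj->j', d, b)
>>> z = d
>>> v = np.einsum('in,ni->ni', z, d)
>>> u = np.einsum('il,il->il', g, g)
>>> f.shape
(19,)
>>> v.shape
(11, 11)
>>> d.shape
(11, 11)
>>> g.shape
(19, 11)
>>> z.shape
(11, 11)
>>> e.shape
(11, 11)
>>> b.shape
(11, 11)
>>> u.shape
(19, 11)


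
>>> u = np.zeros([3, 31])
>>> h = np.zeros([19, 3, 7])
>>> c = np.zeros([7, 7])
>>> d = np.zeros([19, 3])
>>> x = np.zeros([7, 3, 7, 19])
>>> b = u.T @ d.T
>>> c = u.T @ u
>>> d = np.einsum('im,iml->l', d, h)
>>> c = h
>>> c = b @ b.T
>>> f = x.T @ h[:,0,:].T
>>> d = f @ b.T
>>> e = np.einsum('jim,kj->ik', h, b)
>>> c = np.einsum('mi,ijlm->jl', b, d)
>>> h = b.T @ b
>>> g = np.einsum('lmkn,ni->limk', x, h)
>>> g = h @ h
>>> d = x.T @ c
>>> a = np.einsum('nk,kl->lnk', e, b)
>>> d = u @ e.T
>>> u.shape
(3, 31)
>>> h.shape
(19, 19)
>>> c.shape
(7, 3)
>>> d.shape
(3, 3)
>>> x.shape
(7, 3, 7, 19)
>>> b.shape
(31, 19)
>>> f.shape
(19, 7, 3, 19)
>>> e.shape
(3, 31)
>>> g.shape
(19, 19)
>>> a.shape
(19, 3, 31)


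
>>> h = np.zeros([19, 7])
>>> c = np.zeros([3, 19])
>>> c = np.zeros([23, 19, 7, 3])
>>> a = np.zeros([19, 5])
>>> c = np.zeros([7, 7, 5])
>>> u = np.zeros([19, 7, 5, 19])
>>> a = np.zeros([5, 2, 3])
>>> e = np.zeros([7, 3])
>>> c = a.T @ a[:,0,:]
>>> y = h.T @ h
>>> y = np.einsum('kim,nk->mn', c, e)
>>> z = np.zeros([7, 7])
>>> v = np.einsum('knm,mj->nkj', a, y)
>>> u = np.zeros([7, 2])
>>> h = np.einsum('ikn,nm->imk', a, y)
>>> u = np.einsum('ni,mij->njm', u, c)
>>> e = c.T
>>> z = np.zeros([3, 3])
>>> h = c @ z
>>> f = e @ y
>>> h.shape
(3, 2, 3)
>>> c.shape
(3, 2, 3)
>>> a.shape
(5, 2, 3)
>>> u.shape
(7, 3, 3)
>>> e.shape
(3, 2, 3)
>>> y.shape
(3, 7)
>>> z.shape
(3, 3)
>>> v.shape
(2, 5, 7)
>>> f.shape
(3, 2, 7)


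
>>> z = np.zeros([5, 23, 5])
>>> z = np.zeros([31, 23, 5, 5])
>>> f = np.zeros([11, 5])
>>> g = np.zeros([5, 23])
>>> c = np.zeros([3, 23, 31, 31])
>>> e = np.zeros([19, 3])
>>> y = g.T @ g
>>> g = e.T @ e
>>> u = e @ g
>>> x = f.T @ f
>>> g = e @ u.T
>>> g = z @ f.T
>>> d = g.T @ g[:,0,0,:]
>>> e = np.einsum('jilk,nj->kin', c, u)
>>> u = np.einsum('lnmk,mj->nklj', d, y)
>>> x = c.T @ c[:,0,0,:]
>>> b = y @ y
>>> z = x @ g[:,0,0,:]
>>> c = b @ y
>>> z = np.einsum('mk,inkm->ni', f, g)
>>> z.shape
(23, 31)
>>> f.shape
(11, 5)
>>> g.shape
(31, 23, 5, 11)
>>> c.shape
(23, 23)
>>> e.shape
(31, 23, 19)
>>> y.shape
(23, 23)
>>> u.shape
(5, 11, 11, 23)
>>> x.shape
(31, 31, 23, 31)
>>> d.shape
(11, 5, 23, 11)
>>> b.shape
(23, 23)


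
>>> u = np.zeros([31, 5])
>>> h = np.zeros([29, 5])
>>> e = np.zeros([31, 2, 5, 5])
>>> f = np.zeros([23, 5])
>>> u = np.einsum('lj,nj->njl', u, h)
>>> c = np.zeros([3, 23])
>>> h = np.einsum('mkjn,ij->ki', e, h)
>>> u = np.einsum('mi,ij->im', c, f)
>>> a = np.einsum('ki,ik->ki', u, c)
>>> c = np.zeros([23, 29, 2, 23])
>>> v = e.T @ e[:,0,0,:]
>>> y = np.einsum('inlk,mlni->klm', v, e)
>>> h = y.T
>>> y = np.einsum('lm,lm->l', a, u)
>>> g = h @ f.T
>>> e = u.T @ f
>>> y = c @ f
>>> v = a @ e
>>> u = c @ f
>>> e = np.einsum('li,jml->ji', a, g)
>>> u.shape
(23, 29, 2, 5)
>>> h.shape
(31, 2, 5)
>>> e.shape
(31, 3)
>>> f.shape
(23, 5)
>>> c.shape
(23, 29, 2, 23)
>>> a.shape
(23, 3)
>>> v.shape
(23, 5)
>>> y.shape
(23, 29, 2, 5)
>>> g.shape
(31, 2, 23)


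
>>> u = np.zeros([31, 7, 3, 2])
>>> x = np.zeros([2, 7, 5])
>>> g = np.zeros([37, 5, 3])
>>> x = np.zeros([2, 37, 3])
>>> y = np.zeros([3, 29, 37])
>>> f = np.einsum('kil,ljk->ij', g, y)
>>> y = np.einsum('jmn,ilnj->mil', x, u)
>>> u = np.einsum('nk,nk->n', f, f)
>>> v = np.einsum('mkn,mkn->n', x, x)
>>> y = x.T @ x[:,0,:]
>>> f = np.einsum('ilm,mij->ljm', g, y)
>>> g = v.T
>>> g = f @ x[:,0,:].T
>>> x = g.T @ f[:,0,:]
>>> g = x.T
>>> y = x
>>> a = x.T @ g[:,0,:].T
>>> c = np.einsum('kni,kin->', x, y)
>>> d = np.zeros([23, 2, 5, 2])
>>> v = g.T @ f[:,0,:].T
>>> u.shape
(5,)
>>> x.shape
(2, 3, 3)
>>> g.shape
(3, 3, 2)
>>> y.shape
(2, 3, 3)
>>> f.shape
(5, 3, 3)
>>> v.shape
(2, 3, 5)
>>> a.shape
(3, 3, 3)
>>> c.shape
()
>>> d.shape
(23, 2, 5, 2)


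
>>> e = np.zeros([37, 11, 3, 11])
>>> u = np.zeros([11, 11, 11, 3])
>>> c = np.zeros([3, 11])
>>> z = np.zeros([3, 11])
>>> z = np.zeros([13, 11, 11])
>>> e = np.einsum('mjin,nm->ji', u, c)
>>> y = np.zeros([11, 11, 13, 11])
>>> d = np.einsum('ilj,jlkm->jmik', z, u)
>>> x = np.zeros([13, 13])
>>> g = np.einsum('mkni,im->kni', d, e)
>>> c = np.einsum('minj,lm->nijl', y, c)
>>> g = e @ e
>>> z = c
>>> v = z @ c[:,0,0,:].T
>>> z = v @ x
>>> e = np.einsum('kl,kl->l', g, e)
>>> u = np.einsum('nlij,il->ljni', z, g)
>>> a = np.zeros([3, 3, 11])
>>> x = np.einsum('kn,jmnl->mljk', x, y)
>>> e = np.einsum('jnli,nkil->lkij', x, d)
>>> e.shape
(11, 3, 13, 11)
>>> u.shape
(11, 13, 13, 11)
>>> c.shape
(13, 11, 11, 3)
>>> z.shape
(13, 11, 11, 13)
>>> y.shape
(11, 11, 13, 11)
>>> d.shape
(11, 3, 13, 11)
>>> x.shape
(11, 11, 11, 13)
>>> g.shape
(11, 11)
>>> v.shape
(13, 11, 11, 13)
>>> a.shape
(3, 3, 11)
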